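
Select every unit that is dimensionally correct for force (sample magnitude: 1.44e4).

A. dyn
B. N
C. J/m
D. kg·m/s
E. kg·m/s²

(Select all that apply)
A, B, C, E

force has SI base units: kg * m / s^2

Checking each option against kg * m / s^2:
  A. dyn: ✓ matches
  B. N: ✓ matches
  C. J/m: ✓ matches
  D. kg·m/s: ✗ does not match
  E. kg·m/s²: ✓ matches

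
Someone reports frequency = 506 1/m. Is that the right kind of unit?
No

frequency has SI base units: 1 / s
1/m does NOT reduce to 1 / s; a valid unit for frequency would be e.g. Hz.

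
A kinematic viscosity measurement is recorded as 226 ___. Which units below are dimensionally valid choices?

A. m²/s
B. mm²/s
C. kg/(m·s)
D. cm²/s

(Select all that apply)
A, B, D

kinematic viscosity has SI base units: m^2 / s

Checking each option against m^2 / s:
  A. m²/s: ✓ matches
  B. mm²/s: ✓ matches
  C. kg/(m·s): ✗ does not match
  D. cm²/s: ✓ matches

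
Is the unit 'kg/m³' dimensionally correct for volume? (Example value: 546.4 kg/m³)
No

volume has SI base units: m^3
kg/m³ does NOT reduce to m^3; a valid unit for volume would be e.g. m³.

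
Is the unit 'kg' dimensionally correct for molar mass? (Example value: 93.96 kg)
No

molar mass has SI base units: kg / mol
kg does NOT reduce to kg / mol; a valid unit for molar mass would be e.g. kg/mol.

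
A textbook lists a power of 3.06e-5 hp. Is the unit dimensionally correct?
Yes

power has SI base units: kg * m^2 / s^3
hp reduces to the same SI base units, so it is a valid unit for power.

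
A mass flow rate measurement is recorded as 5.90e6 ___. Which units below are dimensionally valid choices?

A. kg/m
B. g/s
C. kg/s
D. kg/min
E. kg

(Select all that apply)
B, C, D

mass flow rate has SI base units: kg / s

Checking each option against kg / s:
  A. kg/m: ✗ does not match
  B. g/s: ✓ matches
  C. kg/s: ✓ matches
  D. kg/min: ✓ matches
  E. kg: ✗ does not match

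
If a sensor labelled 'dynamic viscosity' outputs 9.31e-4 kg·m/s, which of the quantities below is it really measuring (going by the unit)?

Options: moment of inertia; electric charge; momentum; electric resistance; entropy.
momentum

dynamic viscosity should have units dimensionally equivalent to kg / (m * s) (e.g. Pa·s).
The given unit 'kg·m/s' reduces to kg * m / s. Of the listed options, that is the dimensionality of momentum.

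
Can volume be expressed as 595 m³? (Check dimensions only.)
Yes

volume has SI base units: m^3
m³ reduces to the same SI base units, so it is a valid unit for volume.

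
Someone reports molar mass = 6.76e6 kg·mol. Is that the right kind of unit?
No

molar mass has SI base units: kg / mol
kg·mol does NOT reduce to kg / mol; a valid unit for molar mass would be e.g. kg/mol.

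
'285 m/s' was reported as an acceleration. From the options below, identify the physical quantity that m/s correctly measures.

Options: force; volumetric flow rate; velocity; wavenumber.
velocity

acceleration should have units dimensionally equivalent to m / s^2 (e.g. m/s²).
The given unit 'm/s' reduces to m / s. Of the listed options, that is the dimensionality of velocity.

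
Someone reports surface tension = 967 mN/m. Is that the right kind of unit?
Yes

surface tension has SI base units: kg / s^2
mN/m reduces to the same SI base units, so it is a valid unit for surface tension.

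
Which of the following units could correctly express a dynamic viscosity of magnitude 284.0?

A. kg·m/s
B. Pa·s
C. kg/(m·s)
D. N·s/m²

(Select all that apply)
B, C, D

dynamic viscosity has SI base units: kg / (m * s)

Checking each option against kg / (m * s):
  A. kg·m/s: ✗ does not match
  B. Pa·s: ✓ matches
  C. kg/(m·s): ✓ matches
  D. N·s/m²: ✓ matches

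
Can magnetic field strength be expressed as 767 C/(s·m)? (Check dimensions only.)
Yes

magnetic field strength has SI base units: A / m
C/(s·m) reduces to the same SI base units, so it is a valid unit for magnetic field strength.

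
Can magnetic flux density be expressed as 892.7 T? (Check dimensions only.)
Yes

magnetic flux density has SI base units: kg / (A * s^2)
T reduces to the same SI base units, so it is a valid unit for magnetic flux density.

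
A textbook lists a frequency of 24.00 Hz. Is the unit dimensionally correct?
Yes

frequency has SI base units: 1 / s
Hz reduces to the same SI base units, so it is a valid unit for frequency.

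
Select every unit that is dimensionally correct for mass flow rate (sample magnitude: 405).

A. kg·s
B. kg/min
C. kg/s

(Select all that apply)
B, C

mass flow rate has SI base units: kg / s

Checking each option against kg / s:
  A. kg·s: ✗ does not match
  B. kg/min: ✓ matches
  C. kg/s: ✓ matches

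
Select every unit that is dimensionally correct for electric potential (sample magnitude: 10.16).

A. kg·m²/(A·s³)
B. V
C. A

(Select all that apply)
A, B

electric potential has SI base units: kg * m^2 / (A * s^3)

Checking each option against kg * m^2 / (A * s^3):
  A. kg·m²/(A·s³): ✓ matches
  B. V: ✓ matches
  C. A: ✗ does not match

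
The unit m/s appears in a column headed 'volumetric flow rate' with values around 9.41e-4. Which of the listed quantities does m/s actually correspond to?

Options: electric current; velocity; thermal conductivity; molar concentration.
velocity

volumetric flow rate should have units dimensionally equivalent to m^3 / s (e.g. m³/s).
The given unit 'm/s' reduces to m / s. Of the listed options, that is the dimensionality of velocity.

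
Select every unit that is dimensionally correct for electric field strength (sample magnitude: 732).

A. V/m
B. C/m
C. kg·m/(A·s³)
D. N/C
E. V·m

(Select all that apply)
A, C, D

electric field strength has SI base units: kg * m / (A * s^3)

Checking each option against kg * m / (A * s^3):
  A. V/m: ✓ matches
  B. C/m: ✗ does not match
  C. kg·m/(A·s³): ✓ matches
  D. N/C: ✓ matches
  E. V·m: ✗ does not match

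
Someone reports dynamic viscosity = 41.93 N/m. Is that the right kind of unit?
No

dynamic viscosity has SI base units: kg / (m * s)
N/m does NOT reduce to kg / (m * s); a valid unit for dynamic viscosity would be e.g. Pa·s.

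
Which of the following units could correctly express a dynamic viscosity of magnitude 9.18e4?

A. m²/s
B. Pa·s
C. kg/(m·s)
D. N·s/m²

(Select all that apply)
B, C, D

dynamic viscosity has SI base units: kg / (m * s)

Checking each option against kg / (m * s):
  A. m²/s: ✗ does not match
  B. Pa·s: ✓ matches
  C. kg/(m·s): ✓ matches
  D. N·s/m²: ✓ matches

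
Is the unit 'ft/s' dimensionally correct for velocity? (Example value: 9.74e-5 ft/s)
Yes

velocity has SI base units: m / s
ft/s reduces to the same SI base units, so it is a valid unit for velocity.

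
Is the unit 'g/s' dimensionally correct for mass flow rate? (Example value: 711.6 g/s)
Yes

mass flow rate has SI base units: kg / s
g/s reduces to the same SI base units, so it is a valid unit for mass flow rate.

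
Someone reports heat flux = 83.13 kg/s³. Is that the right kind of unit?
Yes

heat flux has SI base units: kg / s^3
kg/s³ reduces to the same SI base units, so it is a valid unit for heat flux.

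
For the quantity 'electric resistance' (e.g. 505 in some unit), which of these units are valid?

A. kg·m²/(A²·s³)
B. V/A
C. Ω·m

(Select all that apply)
A, B

electric resistance has SI base units: kg * m^2 / (A^2 * s^3)

Checking each option against kg * m^2 / (A^2 * s^3):
  A. kg·m²/(A²·s³): ✓ matches
  B. V/A: ✓ matches
  C. Ω·m: ✗ does not match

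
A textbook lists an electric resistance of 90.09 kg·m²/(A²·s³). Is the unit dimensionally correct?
Yes

electric resistance has SI base units: kg * m^2 / (A^2 * s^3)
kg·m²/(A²·s³) reduces to the same SI base units, so it is a valid unit for electric resistance.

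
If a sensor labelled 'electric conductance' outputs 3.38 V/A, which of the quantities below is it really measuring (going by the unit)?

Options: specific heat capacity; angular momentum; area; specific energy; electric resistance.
electric resistance

electric conductance should have units dimensionally equivalent to A^2 * s^3 / (kg * m^2) (e.g. S).
The given unit 'V/A' reduces to kg * m^2 / (A^2 * s^3). Of the listed options, that is the dimensionality of electric resistance.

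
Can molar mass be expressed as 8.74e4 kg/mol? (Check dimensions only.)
Yes

molar mass has SI base units: kg / mol
kg/mol reduces to the same SI base units, so it is a valid unit for molar mass.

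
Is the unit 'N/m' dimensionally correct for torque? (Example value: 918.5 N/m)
No

torque has SI base units: kg * m^2 / s^2
N/m does NOT reduce to kg * m^2 / s^2; a valid unit for torque would be e.g. N·m.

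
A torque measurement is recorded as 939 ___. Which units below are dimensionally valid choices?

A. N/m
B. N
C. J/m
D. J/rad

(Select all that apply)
D

torque has SI base units: kg * m^2 / s^2

Checking each option against kg * m^2 / s^2:
  A. N/m: ✗ does not match
  B. N: ✗ does not match
  C. J/m: ✗ does not match
  D. J/rad: ✓ matches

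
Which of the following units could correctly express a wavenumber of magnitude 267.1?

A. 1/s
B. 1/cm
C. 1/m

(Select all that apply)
B, C

wavenumber has SI base units: 1 / m

Checking each option against 1 / m:
  A. 1/s: ✗ does not match
  B. 1/cm: ✓ matches
  C. 1/m: ✓ matches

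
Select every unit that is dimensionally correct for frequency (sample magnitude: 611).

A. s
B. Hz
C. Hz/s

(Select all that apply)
B

frequency has SI base units: 1 / s

Checking each option against 1 / s:
  A. s: ✗ does not match
  B. Hz: ✓ matches
  C. Hz/s: ✗ does not match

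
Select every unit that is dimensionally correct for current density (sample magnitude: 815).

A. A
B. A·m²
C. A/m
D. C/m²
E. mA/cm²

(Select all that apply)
E

current density has SI base units: A / m^2

Checking each option against A / m^2:
  A. A: ✗ does not match
  B. A·m²: ✗ does not match
  C. A/m: ✗ does not match
  D. C/m²: ✗ does not match
  E. mA/cm²: ✓ matches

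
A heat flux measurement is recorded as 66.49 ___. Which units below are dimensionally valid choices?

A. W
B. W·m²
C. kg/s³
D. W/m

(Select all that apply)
C

heat flux has SI base units: kg / s^3

Checking each option against kg / s^3:
  A. W: ✗ does not match
  B. W·m²: ✗ does not match
  C. kg/s³: ✓ matches
  D. W/m: ✗ does not match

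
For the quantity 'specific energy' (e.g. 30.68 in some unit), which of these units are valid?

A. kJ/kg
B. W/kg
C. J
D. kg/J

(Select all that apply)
A

specific energy has SI base units: m^2 / s^2

Checking each option against m^2 / s^2:
  A. kJ/kg: ✓ matches
  B. W/kg: ✗ does not match
  C. J: ✗ does not match
  D. kg/J: ✗ does not match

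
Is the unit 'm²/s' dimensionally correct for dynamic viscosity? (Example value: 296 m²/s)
No

dynamic viscosity has SI base units: kg / (m * s)
m²/s does NOT reduce to kg / (m * s); a valid unit for dynamic viscosity would be e.g. Pa·s.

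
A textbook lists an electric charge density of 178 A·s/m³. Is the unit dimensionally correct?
Yes

electric charge density has SI base units: A * s / m^3
A·s/m³ reduces to the same SI base units, so it is a valid unit for electric charge density.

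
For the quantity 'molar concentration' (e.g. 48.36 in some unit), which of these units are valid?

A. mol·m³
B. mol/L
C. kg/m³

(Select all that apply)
B

molar concentration has SI base units: mol / m^3

Checking each option against mol / m^3:
  A. mol·m³: ✗ does not match
  B. mol/L: ✓ matches
  C. kg/m³: ✗ does not match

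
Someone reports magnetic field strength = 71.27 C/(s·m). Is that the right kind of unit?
Yes

magnetic field strength has SI base units: A / m
C/(s·m) reduces to the same SI base units, so it is a valid unit for magnetic field strength.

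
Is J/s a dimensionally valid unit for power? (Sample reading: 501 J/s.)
Yes

power has SI base units: kg * m^2 / s^3
J/s reduces to the same SI base units, so it is a valid unit for power.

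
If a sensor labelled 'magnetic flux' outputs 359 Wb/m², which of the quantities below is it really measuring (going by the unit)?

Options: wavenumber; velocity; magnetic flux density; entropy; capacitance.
magnetic flux density

magnetic flux should have units dimensionally equivalent to kg * m^2 / (A * s^2) (e.g. Wb).
The given unit 'Wb/m²' reduces to kg / (A * s^2). Of the listed options, that is the dimensionality of magnetic flux density.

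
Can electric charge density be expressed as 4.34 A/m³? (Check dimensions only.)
No

electric charge density has SI base units: A * s / m^3
A/m³ does NOT reduce to A * s / m^3; a valid unit for electric charge density would be e.g. C/m³.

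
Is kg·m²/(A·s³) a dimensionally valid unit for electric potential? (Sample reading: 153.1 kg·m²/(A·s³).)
Yes

electric potential has SI base units: kg * m^2 / (A * s^3)
kg·m²/(A·s³) reduces to the same SI base units, so it is a valid unit for electric potential.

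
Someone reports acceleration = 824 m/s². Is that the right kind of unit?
Yes

acceleration has SI base units: m / s^2
m/s² reduces to the same SI base units, so it is a valid unit for acceleration.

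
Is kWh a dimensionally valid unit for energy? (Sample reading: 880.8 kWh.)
Yes

energy has SI base units: kg * m^2 / s^2
kWh reduces to the same SI base units, so it is a valid unit for energy.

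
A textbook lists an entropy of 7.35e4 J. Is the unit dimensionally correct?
No

entropy has SI base units: kg * m^2 / (s^2 * K)
J does NOT reduce to kg * m^2 / (s^2 * K); a valid unit for entropy would be e.g. J/K.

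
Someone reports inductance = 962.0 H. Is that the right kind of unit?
Yes

inductance has SI base units: kg * m^2 / (A^2 * s^2)
H reduces to the same SI base units, so it is a valid unit for inductance.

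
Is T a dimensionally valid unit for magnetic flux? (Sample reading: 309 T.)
No

magnetic flux has SI base units: kg * m^2 / (A * s^2)
T does NOT reduce to kg * m^2 / (A * s^2); a valid unit for magnetic flux would be e.g. Wb.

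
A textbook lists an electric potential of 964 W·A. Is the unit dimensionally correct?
No

electric potential has SI base units: kg * m^2 / (A * s^3)
W·A does NOT reduce to kg * m^2 / (A * s^3); a valid unit for electric potential would be e.g. V.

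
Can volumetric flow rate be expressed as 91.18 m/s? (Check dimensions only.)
No

volumetric flow rate has SI base units: m^3 / s
m/s does NOT reduce to m^3 / s; a valid unit for volumetric flow rate would be e.g. m³/s.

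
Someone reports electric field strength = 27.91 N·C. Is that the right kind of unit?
No

electric field strength has SI base units: kg * m / (A * s^3)
N·C does NOT reduce to kg * m / (A * s^3); a valid unit for electric field strength would be e.g. V/m.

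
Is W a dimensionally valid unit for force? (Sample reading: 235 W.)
No

force has SI base units: kg * m / s^2
W does NOT reduce to kg * m / s^2; a valid unit for force would be e.g. N.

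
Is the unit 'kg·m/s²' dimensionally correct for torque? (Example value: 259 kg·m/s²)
No

torque has SI base units: kg * m^2 / s^2
kg·m/s² does NOT reduce to kg * m^2 / s^2; a valid unit for torque would be e.g. N·m.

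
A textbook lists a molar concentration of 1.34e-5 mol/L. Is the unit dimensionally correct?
Yes

molar concentration has SI base units: mol / m^3
mol/L reduces to the same SI base units, so it is a valid unit for molar concentration.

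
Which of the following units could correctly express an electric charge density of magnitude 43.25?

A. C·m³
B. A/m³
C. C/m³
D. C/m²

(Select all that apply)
C

electric charge density has SI base units: A * s / m^3

Checking each option against A * s / m^3:
  A. C·m³: ✗ does not match
  B. A/m³: ✗ does not match
  C. C/m³: ✓ matches
  D. C/m²: ✗ does not match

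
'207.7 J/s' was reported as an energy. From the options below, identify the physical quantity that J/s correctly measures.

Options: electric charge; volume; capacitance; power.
power

energy should have units dimensionally equivalent to kg * m^2 / s^2 (e.g. J).
The given unit 'J/s' reduces to kg * m^2 / s^3. Of the listed options, that is the dimensionality of power.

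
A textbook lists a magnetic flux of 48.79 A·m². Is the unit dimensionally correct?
No

magnetic flux has SI base units: kg * m^2 / (A * s^2)
A·m² does NOT reduce to kg * m^2 / (A * s^2); a valid unit for magnetic flux would be e.g. Wb.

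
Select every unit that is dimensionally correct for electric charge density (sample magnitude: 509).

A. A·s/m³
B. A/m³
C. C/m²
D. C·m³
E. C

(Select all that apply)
A

electric charge density has SI base units: A * s / m^3

Checking each option against A * s / m^3:
  A. A·s/m³: ✓ matches
  B. A/m³: ✗ does not match
  C. C/m²: ✗ does not match
  D. C·m³: ✗ does not match
  E. C: ✗ does not match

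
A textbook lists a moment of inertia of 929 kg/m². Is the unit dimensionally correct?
No

moment of inertia has SI base units: kg * m^2
kg/m² does NOT reduce to kg * m^2; a valid unit for moment of inertia would be e.g. kg·m².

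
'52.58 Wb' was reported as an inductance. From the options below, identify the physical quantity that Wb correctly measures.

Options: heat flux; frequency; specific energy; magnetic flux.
magnetic flux

inductance should have units dimensionally equivalent to kg * m^2 / (A^2 * s^2) (e.g. H).
The given unit 'Wb' reduces to kg * m^2 / (A * s^2). Of the listed options, that is the dimensionality of magnetic flux.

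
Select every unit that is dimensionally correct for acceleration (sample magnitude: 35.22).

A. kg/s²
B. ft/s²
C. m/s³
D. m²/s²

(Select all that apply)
B

acceleration has SI base units: m / s^2

Checking each option against m / s^2:
  A. kg/s²: ✗ does not match
  B. ft/s²: ✓ matches
  C. m/s³: ✗ does not match
  D. m²/s²: ✗ does not match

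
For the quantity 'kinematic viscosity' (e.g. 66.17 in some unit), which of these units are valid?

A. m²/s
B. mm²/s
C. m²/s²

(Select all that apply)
A, B

kinematic viscosity has SI base units: m^2 / s

Checking each option against m^2 / s:
  A. m²/s: ✓ matches
  B. mm²/s: ✓ matches
  C. m²/s²: ✗ does not match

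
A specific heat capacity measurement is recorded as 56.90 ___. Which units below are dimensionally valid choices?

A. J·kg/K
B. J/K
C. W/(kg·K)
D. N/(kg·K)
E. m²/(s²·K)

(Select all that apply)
E

specific heat capacity has SI base units: m^2 / (s^2 * K)

Checking each option against m^2 / (s^2 * K):
  A. J·kg/K: ✗ does not match
  B. J/K: ✗ does not match
  C. W/(kg·K): ✗ does not match
  D. N/(kg·K): ✗ does not match
  E. m²/(s²·K): ✓ matches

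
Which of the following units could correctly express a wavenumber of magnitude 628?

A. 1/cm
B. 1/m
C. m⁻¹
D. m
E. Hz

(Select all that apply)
A, B, C

wavenumber has SI base units: 1 / m

Checking each option against 1 / m:
  A. 1/cm: ✓ matches
  B. 1/m: ✓ matches
  C. m⁻¹: ✓ matches
  D. m: ✗ does not match
  E. Hz: ✗ does not match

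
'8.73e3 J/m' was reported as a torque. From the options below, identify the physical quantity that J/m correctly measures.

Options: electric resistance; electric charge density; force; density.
force

torque should have units dimensionally equivalent to kg * m^2 / s^2 (e.g. N·m).
The given unit 'J/m' reduces to kg * m / s^2. Of the listed options, that is the dimensionality of force.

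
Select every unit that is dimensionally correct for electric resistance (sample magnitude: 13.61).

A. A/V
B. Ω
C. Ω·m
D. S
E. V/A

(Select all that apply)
B, E

electric resistance has SI base units: kg * m^2 / (A^2 * s^3)

Checking each option against kg * m^2 / (A^2 * s^3):
  A. A/V: ✗ does not match
  B. Ω: ✓ matches
  C. Ω·m: ✗ does not match
  D. S: ✗ does not match
  E. V/A: ✓ matches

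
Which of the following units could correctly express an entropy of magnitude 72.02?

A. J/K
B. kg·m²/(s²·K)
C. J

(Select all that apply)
A, B

entropy has SI base units: kg * m^2 / (s^2 * K)

Checking each option against kg * m^2 / (s^2 * K):
  A. J/K: ✓ matches
  B. kg·m²/(s²·K): ✓ matches
  C. J: ✗ does not match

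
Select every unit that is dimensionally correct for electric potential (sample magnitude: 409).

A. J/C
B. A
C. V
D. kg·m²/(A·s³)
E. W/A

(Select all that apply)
A, C, D, E

electric potential has SI base units: kg * m^2 / (A * s^3)

Checking each option against kg * m^2 / (A * s^3):
  A. J/C: ✓ matches
  B. A: ✗ does not match
  C. V: ✓ matches
  D. kg·m²/(A·s³): ✓ matches
  E. W/A: ✓ matches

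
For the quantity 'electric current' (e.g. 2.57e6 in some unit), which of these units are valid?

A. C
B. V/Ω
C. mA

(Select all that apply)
B, C

electric current has SI base units: A

Checking each option against A:
  A. C: ✗ does not match
  B. V/Ω: ✓ matches
  C. mA: ✓ matches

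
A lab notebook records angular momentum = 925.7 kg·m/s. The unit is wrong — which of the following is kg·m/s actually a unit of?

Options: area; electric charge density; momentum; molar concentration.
momentum

angular momentum should have units dimensionally equivalent to kg * m^2 / s (e.g. kg·m²/s).
The given unit 'kg·m/s' reduces to kg * m / s. Of the listed options, that is the dimensionality of momentum.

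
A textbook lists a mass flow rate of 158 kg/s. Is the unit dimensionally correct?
Yes

mass flow rate has SI base units: kg / s
kg/s reduces to the same SI base units, so it is a valid unit for mass flow rate.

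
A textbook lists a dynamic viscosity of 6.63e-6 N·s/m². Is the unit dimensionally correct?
Yes

dynamic viscosity has SI base units: kg / (m * s)
N·s/m² reduces to the same SI base units, so it is a valid unit for dynamic viscosity.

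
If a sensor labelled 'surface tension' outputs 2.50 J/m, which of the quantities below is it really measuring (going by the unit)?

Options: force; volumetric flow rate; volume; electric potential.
force

surface tension should have units dimensionally equivalent to kg / s^2 (e.g. N/m).
The given unit 'J/m' reduces to kg * m / s^2. Of the listed options, that is the dimensionality of force.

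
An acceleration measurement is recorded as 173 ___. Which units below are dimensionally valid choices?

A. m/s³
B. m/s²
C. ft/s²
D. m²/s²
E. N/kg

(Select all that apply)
B, C, E

acceleration has SI base units: m / s^2

Checking each option against m / s^2:
  A. m/s³: ✗ does not match
  B. m/s²: ✓ matches
  C. ft/s²: ✓ matches
  D. m²/s²: ✗ does not match
  E. N/kg: ✓ matches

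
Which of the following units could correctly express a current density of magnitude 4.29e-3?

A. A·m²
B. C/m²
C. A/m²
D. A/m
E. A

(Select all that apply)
C

current density has SI base units: A / m^2

Checking each option against A / m^2:
  A. A·m²: ✗ does not match
  B. C/m²: ✗ does not match
  C. A/m²: ✓ matches
  D. A/m: ✗ does not match
  E. A: ✗ does not match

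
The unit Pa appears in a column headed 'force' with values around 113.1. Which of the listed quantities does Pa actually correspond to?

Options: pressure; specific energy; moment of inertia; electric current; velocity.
pressure

force should have units dimensionally equivalent to kg * m / s^2 (e.g. N).
The given unit 'Pa' reduces to kg / (m * s^2). Of the listed options, that is the dimensionality of pressure.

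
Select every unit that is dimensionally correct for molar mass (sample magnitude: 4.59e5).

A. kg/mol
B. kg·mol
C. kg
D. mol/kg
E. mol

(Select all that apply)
A

molar mass has SI base units: kg / mol

Checking each option against kg / mol:
  A. kg/mol: ✓ matches
  B. kg·mol: ✗ does not match
  C. kg: ✗ does not match
  D. mol/kg: ✗ does not match
  E. mol: ✗ does not match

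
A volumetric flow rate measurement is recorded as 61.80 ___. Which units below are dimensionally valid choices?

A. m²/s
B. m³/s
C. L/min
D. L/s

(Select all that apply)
B, C, D

volumetric flow rate has SI base units: m^3 / s

Checking each option against m^3 / s:
  A. m²/s: ✗ does not match
  B. m³/s: ✓ matches
  C. L/min: ✓ matches
  D. L/s: ✓ matches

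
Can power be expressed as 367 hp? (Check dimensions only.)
Yes

power has SI base units: kg * m^2 / s^3
hp reduces to the same SI base units, so it is a valid unit for power.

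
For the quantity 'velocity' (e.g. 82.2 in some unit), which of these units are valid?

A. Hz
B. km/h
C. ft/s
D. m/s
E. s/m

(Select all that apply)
B, C, D

velocity has SI base units: m / s

Checking each option against m / s:
  A. Hz: ✗ does not match
  B. km/h: ✓ matches
  C. ft/s: ✓ matches
  D. m/s: ✓ matches
  E. s/m: ✗ does not match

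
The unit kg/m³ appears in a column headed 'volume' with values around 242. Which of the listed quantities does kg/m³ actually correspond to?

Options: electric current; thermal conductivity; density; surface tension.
density

volume should have units dimensionally equivalent to m^3 (e.g. m³).
The given unit 'kg/m³' reduces to kg / m^3. Of the listed options, that is the dimensionality of density.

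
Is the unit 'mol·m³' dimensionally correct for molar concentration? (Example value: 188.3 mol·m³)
No

molar concentration has SI base units: mol / m^3
mol·m³ does NOT reduce to mol / m^3; a valid unit for molar concentration would be e.g. mol/m³.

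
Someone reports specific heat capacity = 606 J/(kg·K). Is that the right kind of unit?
Yes

specific heat capacity has SI base units: m^2 / (s^2 * K)
J/(kg·K) reduces to the same SI base units, so it is a valid unit for specific heat capacity.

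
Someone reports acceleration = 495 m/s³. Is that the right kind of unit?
No

acceleration has SI base units: m / s^2
m/s³ does NOT reduce to m / s^2; a valid unit for acceleration would be e.g. m/s².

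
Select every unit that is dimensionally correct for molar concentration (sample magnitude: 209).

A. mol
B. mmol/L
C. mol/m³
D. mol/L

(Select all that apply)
B, C, D

molar concentration has SI base units: mol / m^3

Checking each option against mol / m^3:
  A. mol: ✗ does not match
  B. mmol/L: ✓ matches
  C. mol/m³: ✓ matches
  D. mol/L: ✓ matches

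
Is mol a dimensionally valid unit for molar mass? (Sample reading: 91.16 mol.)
No

molar mass has SI base units: kg / mol
mol does NOT reduce to kg / mol; a valid unit for molar mass would be e.g. kg/mol.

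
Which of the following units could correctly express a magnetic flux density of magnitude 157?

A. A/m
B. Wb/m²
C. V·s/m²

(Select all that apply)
B, C

magnetic flux density has SI base units: kg / (A * s^2)

Checking each option against kg / (A * s^2):
  A. A/m: ✗ does not match
  B. Wb/m²: ✓ matches
  C. V·s/m²: ✓ matches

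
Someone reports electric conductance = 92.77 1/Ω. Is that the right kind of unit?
Yes

electric conductance has SI base units: A^2 * s^3 / (kg * m^2)
1/Ω reduces to the same SI base units, so it is a valid unit for electric conductance.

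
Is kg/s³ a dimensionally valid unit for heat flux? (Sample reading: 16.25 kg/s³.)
Yes

heat flux has SI base units: kg / s^3
kg/s³ reduces to the same SI base units, so it is a valid unit for heat flux.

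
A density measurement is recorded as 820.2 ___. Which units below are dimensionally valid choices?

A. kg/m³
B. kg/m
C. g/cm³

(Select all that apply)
A, C

density has SI base units: kg / m^3

Checking each option against kg / m^3:
  A. kg/m³: ✓ matches
  B. kg/m: ✗ does not match
  C. g/cm³: ✓ matches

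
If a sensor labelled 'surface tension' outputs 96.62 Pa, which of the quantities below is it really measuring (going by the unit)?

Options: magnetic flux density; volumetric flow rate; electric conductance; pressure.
pressure

surface tension should have units dimensionally equivalent to kg / s^2 (e.g. N/m).
The given unit 'Pa' reduces to kg / (m * s^2). Of the listed options, that is the dimensionality of pressure.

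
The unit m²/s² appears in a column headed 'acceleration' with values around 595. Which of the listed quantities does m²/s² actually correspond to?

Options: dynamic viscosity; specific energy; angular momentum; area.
specific energy

acceleration should have units dimensionally equivalent to m / s^2 (e.g. m/s²).
The given unit 'm²/s²' reduces to m^2 / s^2. Of the listed options, that is the dimensionality of specific energy.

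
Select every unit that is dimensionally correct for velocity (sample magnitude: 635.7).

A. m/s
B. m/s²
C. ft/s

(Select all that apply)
A, C

velocity has SI base units: m / s

Checking each option against m / s:
  A. m/s: ✓ matches
  B. m/s²: ✗ does not match
  C. ft/s: ✓ matches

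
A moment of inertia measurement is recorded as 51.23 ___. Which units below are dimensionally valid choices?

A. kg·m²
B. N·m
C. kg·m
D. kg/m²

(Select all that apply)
A

moment of inertia has SI base units: kg * m^2

Checking each option against kg * m^2:
  A. kg·m²: ✓ matches
  B. N·m: ✗ does not match
  C. kg·m: ✗ does not match
  D. kg/m²: ✗ does not match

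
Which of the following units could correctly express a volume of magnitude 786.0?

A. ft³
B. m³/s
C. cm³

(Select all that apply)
A, C

volume has SI base units: m^3

Checking each option against m^3:
  A. ft³: ✓ matches
  B. m³/s: ✗ does not match
  C. cm³: ✓ matches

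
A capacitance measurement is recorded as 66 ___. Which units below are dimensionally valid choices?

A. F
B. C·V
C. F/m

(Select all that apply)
A

capacitance has SI base units: A^2 * s^4 / (kg * m^2)

Checking each option against A^2 * s^4 / (kg * m^2):
  A. F: ✓ matches
  B. C·V: ✗ does not match
  C. F/m: ✗ does not match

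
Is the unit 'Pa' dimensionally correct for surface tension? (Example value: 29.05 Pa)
No

surface tension has SI base units: kg / s^2
Pa does NOT reduce to kg / s^2; a valid unit for surface tension would be e.g. N/m.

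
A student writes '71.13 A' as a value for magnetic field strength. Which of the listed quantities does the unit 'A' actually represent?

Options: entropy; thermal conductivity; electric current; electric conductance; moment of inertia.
electric current

magnetic field strength should have units dimensionally equivalent to A / m (e.g. A/m).
The given unit 'A' reduces to A. Of the listed options, that is the dimensionality of electric current.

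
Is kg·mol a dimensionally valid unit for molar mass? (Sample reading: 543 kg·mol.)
No

molar mass has SI base units: kg / mol
kg·mol does NOT reduce to kg / mol; a valid unit for molar mass would be e.g. kg/mol.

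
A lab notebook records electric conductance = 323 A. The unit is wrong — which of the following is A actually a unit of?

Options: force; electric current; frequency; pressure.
electric current

electric conductance should have units dimensionally equivalent to A^2 * s^3 / (kg * m^2) (e.g. S).
The given unit 'A' reduces to A. Of the listed options, that is the dimensionality of electric current.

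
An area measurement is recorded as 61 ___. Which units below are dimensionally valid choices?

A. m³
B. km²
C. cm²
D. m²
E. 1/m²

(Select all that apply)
B, C, D

area has SI base units: m^2

Checking each option against m^2:
  A. m³: ✗ does not match
  B. km²: ✓ matches
  C. cm²: ✓ matches
  D. m²: ✓ matches
  E. 1/m²: ✗ does not match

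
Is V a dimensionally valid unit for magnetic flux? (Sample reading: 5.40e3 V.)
No

magnetic flux has SI base units: kg * m^2 / (A * s^2)
V does NOT reduce to kg * m^2 / (A * s^2); a valid unit for magnetic flux would be e.g. Wb.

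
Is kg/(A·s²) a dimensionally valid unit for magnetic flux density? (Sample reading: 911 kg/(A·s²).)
Yes

magnetic flux density has SI base units: kg / (A * s^2)
kg/(A·s²) reduces to the same SI base units, so it is a valid unit for magnetic flux density.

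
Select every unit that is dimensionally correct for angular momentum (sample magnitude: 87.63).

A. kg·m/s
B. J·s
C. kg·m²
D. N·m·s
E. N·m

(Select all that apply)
B, D

angular momentum has SI base units: kg * m^2 / s

Checking each option against kg * m^2 / s:
  A. kg·m/s: ✗ does not match
  B. J·s: ✓ matches
  C. kg·m²: ✗ does not match
  D. N·m·s: ✓ matches
  E. N·m: ✗ does not match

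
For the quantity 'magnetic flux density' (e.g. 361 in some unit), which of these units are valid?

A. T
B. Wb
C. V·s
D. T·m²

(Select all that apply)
A

magnetic flux density has SI base units: kg / (A * s^2)

Checking each option against kg / (A * s^2):
  A. T: ✓ matches
  B. Wb: ✗ does not match
  C. V·s: ✗ does not match
  D. T·m²: ✗ does not match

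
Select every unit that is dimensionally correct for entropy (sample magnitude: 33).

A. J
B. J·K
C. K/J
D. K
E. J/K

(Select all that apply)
E

entropy has SI base units: kg * m^2 / (s^2 * K)

Checking each option against kg * m^2 / (s^2 * K):
  A. J: ✗ does not match
  B. J·K: ✗ does not match
  C. K/J: ✗ does not match
  D. K: ✗ does not match
  E. J/K: ✓ matches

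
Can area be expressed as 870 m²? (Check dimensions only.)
Yes

area has SI base units: m^2
m² reduces to the same SI base units, so it is a valid unit for area.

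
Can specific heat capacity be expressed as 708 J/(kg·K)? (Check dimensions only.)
Yes

specific heat capacity has SI base units: m^2 / (s^2 * K)
J/(kg·K) reduces to the same SI base units, so it is a valid unit for specific heat capacity.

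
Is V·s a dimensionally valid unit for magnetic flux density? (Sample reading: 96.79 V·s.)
No

magnetic flux density has SI base units: kg / (A * s^2)
V·s does NOT reduce to kg / (A * s^2); a valid unit for magnetic flux density would be e.g. T.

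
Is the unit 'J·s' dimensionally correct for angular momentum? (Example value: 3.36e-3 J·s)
Yes

angular momentum has SI base units: kg * m^2 / s
J·s reduces to the same SI base units, so it is a valid unit for angular momentum.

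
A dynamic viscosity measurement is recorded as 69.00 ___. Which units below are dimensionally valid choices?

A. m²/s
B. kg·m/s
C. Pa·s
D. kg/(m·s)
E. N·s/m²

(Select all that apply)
C, D, E

dynamic viscosity has SI base units: kg / (m * s)

Checking each option against kg / (m * s):
  A. m²/s: ✗ does not match
  B. kg·m/s: ✗ does not match
  C. Pa·s: ✓ matches
  D. kg/(m·s): ✓ matches
  E. N·s/m²: ✓ matches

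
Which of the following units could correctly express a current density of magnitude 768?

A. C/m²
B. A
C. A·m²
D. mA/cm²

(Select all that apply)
D

current density has SI base units: A / m^2

Checking each option against A / m^2:
  A. C/m²: ✗ does not match
  B. A: ✗ does not match
  C. A·m²: ✗ does not match
  D. mA/cm²: ✓ matches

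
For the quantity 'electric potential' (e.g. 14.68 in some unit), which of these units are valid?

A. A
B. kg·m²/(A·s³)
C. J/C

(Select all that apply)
B, C

electric potential has SI base units: kg * m^2 / (A * s^3)

Checking each option against kg * m^2 / (A * s^3):
  A. A: ✗ does not match
  B. kg·m²/(A·s³): ✓ matches
  C. J/C: ✓ matches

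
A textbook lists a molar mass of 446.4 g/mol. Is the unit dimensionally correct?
Yes

molar mass has SI base units: kg / mol
g/mol reduces to the same SI base units, so it is a valid unit for molar mass.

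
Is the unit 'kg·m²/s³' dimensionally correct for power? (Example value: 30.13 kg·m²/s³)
Yes

power has SI base units: kg * m^2 / s^3
kg·m²/s³ reduces to the same SI base units, so it is a valid unit for power.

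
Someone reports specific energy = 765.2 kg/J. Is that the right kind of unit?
No

specific energy has SI base units: m^2 / s^2
kg/J does NOT reduce to m^2 / s^2; a valid unit for specific energy would be e.g. J/kg.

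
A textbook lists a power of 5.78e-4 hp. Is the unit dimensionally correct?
Yes

power has SI base units: kg * m^2 / s^3
hp reduces to the same SI base units, so it is a valid unit for power.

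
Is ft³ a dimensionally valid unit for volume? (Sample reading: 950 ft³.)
Yes

volume has SI base units: m^3
ft³ reduces to the same SI base units, so it is a valid unit for volume.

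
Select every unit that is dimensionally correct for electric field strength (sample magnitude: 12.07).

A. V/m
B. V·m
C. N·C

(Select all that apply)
A

electric field strength has SI base units: kg * m / (A * s^3)

Checking each option against kg * m / (A * s^3):
  A. V/m: ✓ matches
  B. V·m: ✗ does not match
  C. N·C: ✗ does not match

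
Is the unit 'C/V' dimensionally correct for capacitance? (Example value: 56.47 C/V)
Yes

capacitance has SI base units: A^2 * s^4 / (kg * m^2)
C/V reduces to the same SI base units, so it is a valid unit for capacitance.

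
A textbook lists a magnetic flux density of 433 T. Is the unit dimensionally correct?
Yes

magnetic flux density has SI base units: kg / (A * s^2)
T reduces to the same SI base units, so it is a valid unit for magnetic flux density.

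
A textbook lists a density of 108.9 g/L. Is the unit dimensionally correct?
Yes

density has SI base units: kg / m^3
g/L reduces to the same SI base units, so it is a valid unit for density.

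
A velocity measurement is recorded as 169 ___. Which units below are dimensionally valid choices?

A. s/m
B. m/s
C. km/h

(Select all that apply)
B, C

velocity has SI base units: m / s

Checking each option against m / s:
  A. s/m: ✗ does not match
  B. m/s: ✓ matches
  C. km/h: ✓ matches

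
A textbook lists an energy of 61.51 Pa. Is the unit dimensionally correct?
No

energy has SI base units: kg * m^2 / s^2
Pa does NOT reduce to kg * m^2 / s^2; a valid unit for energy would be e.g. J.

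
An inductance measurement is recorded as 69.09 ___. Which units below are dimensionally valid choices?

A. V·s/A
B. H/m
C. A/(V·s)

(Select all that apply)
A

inductance has SI base units: kg * m^2 / (A^2 * s^2)

Checking each option against kg * m^2 / (A^2 * s^2):
  A. V·s/A: ✓ matches
  B. H/m: ✗ does not match
  C. A/(V·s): ✗ does not match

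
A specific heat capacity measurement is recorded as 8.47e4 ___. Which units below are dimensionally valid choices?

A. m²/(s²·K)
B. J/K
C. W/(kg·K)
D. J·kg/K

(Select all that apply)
A

specific heat capacity has SI base units: m^2 / (s^2 * K)

Checking each option against m^2 / (s^2 * K):
  A. m²/(s²·K): ✓ matches
  B. J/K: ✗ does not match
  C. W/(kg·K): ✗ does not match
  D. J·kg/K: ✗ does not match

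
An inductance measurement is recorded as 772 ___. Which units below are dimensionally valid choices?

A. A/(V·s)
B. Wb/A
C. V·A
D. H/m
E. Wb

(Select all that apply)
B

inductance has SI base units: kg * m^2 / (A^2 * s^2)

Checking each option against kg * m^2 / (A^2 * s^2):
  A. A/(V·s): ✗ does not match
  B. Wb/A: ✓ matches
  C. V·A: ✗ does not match
  D. H/m: ✗ does not match
  E. Wb: ✗ does not match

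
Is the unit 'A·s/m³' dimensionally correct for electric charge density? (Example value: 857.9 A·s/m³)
Yes

electric charge density has SI base units: A * s / m^3
A·s/m³ reduces to the same SI base units, so it is a valid unit for electric charge density.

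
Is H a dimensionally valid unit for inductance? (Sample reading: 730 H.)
Yes

inductance has SI base units: kg * m^2 / (A^2 * s^2)
H reduces to the same SI base units, so it is a valid unit for inductance.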